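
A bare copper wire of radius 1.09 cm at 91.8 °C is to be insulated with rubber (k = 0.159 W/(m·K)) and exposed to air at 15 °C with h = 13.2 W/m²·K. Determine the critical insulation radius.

r_cr = 1.20 cm

For a cylinder, r_cr = k_ins/h = 0.159/13.2 = 0.0120 m = 1.20 cm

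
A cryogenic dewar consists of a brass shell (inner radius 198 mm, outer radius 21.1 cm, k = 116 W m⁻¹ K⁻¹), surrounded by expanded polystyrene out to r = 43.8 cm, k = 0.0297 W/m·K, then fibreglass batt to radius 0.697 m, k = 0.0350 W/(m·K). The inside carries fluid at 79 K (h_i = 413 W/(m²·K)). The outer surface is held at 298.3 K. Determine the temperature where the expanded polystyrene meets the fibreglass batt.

Series thermal resistances, inner to outer:
  R_conv,in = 1/(4πr²h) = 1/(4π·0.198²·413) = 0.004915 K/W
  R_brass = (1/0.198 − 1/0.211)/(4πk) = 0.3112/(4π·116) = 2.135×10^-4 K/W
  R_expanded polystyrene = (1/0.211 − 1/0.438)/(4πk) = 2.456/(4π·0.0297) = 6.581 K/W
  R_fibreglass batt = (1/0.438 − 1/0.697)/(4πk) = 0.8484/(4π·0.0350) = 1.929 K/W
ΣR = 0.004915 + 2.135×10^-4 + 6.581 + 1.929 = 8.515 K/W
Q = ΔT/ΣR = (79 K − 298.3 K)/8.515 = -25.75 W
From the inner boundary to the expanded polystyrene/fibreglass batt interface, ΣR_partial = 6.586 K/W.
T_interface = T_in − Q·ΣR_partial = 79 K − (-25.75)(6.586) = 248.6 K

T = 248.6 K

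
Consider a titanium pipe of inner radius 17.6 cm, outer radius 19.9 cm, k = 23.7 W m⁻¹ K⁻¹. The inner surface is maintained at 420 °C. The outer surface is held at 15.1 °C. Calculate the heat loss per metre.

Q' = 491 kW/m

Q' = 2πk·ΔT/ln(r₂/r₁) = 2π × 23.7 × 404.9 / ln(0.199/0.176) = 4.91×10^5 W/m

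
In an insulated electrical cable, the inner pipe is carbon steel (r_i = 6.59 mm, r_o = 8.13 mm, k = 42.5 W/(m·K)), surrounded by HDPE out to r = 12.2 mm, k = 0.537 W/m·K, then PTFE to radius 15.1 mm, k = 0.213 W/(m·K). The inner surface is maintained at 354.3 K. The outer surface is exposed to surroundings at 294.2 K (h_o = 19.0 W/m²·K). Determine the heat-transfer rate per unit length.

Q' = 72.0 W/m

Resistance network (inner→outer):
  R'_carbon steel = ln(0.00813/0.00659)/(2πk) = 0.2100/(2π·42.5) = 7.864×10^-4 m·K/W
  R'_HDPE = ln(0.0122/0.00813)/(2πk) = 0.4059/(2π·0.537) = 0.1203 m·K/W
  R'_PTFE = ln(0.0151/0.0122)/(2πk) = 0.2133/(2π·0.213) = 0.1593 m·K/W
  R'_conv,out = 1/(2πr h) = 1/(2π·0.0151·19.0) = 0.5547 m·K/W
ΣR = 7.864×10^-4 + 0.1203 + 0.1593 + 0.5547 = 0.8351 m·K/W
Q' = ΔT/ΣR = (354.3 K − 294.2 K)/0.8351 = 72.0 W/m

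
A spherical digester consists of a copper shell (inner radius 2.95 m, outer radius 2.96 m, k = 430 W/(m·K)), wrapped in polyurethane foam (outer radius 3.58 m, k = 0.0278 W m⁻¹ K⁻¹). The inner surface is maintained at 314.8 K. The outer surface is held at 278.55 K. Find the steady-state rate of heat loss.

Resistance network (inner→outer):
  R_copper = (1/2.95 − 1/2.96)/(4πk) = 0.001145/(4π·430) = 2.119×10^-7 K/W
  R_polyurethane foam = (1/2.96 − 1/3.58)/(4πk) = 0.05851/(4π·0.0278) = 0.1675 K/W
ΣR = 2.119×10^-7 + 0.1675 = 0.1675 K/W
Q = ΔT/ΣR = (314.8 K − 278.55 K)/0.1675 = 216 W

Q = 216 W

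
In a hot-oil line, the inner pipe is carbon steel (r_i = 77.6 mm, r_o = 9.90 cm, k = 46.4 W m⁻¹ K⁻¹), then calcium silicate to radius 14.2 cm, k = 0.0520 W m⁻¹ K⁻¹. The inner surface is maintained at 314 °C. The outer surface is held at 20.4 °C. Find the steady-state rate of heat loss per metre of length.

Q' = 266 W/m

Resistance network (inner→outer):
  R'_carbon steel = ln(0.0990/0.0776)/(2πk) = 0.2436/(2π·46.4) = 8.354×10^-4 m·K/W
  R'_calcium silicate = ln(0.142/0.0990)/(2πk) = 0.3607/(2π·0.0520) = 1.104 m·K/W
ΣR = 8.354×10^-4 + 1.104 = 1.105 m·K/W
Q' = ΔT/ΣR = (314 °C − 20.4 °C)/1.105 = 266 W/m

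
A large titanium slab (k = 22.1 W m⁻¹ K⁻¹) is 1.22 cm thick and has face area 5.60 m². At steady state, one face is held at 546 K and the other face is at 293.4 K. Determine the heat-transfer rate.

Q = 2560 kW

Q = kA·ΔT/L = 22.1 × 5.60 × |546 K − 293.4 K| / 0.0122 = 2.56×10^6 W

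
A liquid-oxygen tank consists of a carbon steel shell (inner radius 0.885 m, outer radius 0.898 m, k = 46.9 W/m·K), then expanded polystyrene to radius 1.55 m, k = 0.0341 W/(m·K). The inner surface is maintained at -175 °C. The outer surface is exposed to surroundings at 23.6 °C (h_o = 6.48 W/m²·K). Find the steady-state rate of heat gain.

Q = 181 W

Treat each layer as a resistance in series:
  R_carbon steel = (1/0.885 − 1/0.898)/(4πk) = 0.01636/(4π·46.9) = 2.775×10^-5 K/W
  R_expanded polystyrene = (1/0.898 − 1/1.55)/(4πk) = 0.4684/(4π·0.0341) = 1.093 K/W
  R_conv,out = 1/(4πr²h) = 1/(4π·1.55²·6.48) = 0.005112 K/W
ΣR = 2.775×10^-5 + 1.093 + 0.005112 = 1.098 K/W
Q = ΔT/ΣR = (-175 °C − 23.6 °C)/1.098 = -181 W
(Negative Q ⇒ heat flows inward; heat gain = 181 W.)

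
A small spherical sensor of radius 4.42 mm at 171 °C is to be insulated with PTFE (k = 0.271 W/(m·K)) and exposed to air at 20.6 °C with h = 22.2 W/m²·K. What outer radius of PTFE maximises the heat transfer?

For a sphere, r_cr = 2k_ins/h = 2·0.271/22.2 = 0.0244 m = 2.44 cm

r_cr = 2.44 cm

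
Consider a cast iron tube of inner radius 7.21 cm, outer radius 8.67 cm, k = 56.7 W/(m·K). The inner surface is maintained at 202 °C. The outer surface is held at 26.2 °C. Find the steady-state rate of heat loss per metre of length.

Q' = 3.40×10^5 W/m

Q' = 2πk·ΔT/ln(r₂/r₁) = 2π × 56.7 × 175.8 / ln(0.0867/0.0721) = 3.40×10^5 W/m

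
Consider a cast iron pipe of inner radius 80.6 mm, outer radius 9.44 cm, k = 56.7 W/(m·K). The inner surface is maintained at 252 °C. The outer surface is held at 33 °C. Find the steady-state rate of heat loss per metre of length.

Q' = 2πk·ΔT/ln(r₂/r₁) = 2π × 56.7 × 219 / ln(0.0944/0.0806) = 4.94×10^5 W/m

Q' = 4.94×10^5 W/m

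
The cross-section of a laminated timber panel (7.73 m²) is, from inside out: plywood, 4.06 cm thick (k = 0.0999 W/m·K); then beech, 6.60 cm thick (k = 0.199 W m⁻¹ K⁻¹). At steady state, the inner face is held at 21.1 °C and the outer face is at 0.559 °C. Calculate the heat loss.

Series thermal resistances, inner to outer:
  R_plywood = L/(kA) = 0.0406/(0.0999·7.73) = 0.05258 K/W
  R_beech = L/(kA) = 0.0660/(0.199·7.73) = 0.04291 K/W
ΣR = 0.05258 + 0.04291 = 0.09549 K/W
Q = ΔT/ΣR = (21.1 °C − 0.559 °C)/0.09549 = 215 W

Q = 215 W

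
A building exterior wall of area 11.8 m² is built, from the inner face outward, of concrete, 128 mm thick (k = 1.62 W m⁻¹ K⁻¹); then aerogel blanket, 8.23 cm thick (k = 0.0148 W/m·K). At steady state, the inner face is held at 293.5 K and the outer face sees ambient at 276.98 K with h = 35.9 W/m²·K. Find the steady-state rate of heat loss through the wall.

Resistance network (inner→outer):
  R_concrete = L/(kA) = 0.128/(1.62·11.8) = 0.006696 K/W
  R_aerogel blanket = L/(kA) = 0.0823/(0.0148·11.8) = 0.4713 K/W
  R_conv,out = 1/(hA) = 1/(35.9·11.8) = 0.002361 K/W
ΣR = 0.006696 + 0.4713 + 0.002361 = 0.4804 K/W
Q = ΔT/ΣR = (293.5 K − 276.98 K)/0.4804 = 34.4 W

Q = 34.4 W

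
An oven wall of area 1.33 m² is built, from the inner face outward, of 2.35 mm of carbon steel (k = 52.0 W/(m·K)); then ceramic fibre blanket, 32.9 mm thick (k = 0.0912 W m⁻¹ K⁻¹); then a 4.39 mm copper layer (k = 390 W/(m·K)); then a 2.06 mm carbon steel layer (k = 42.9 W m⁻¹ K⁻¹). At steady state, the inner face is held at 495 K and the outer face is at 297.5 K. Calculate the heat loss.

Treat each layer as a resistance in series:
  R_carbon steel = L/(kA) = 0.00235/(52.0·1.33) = 3.398×10^-5 K/W
  R_ceramic fibre blanket = L/(kA) = 0.0329/(0.0912·1.33) = 0.2712 K/W
  R_copper = L/(kA) = 0.00439/(390·1.33) = 8.463×10^-6 K/W
  R_carbon steel = L/(kA) = 0.00206/(42.9·1.33) = 3.610×10^-5 K/W
ΣR = 3.398×10^-5 + 0.2712 + 8.463×10^-6 + 3.610×10^-5 = 0.2713 K/W
Q = ΔT/ΣR = (495 K − 297.5 K)/0.2713 = 728 W

Q = 728 W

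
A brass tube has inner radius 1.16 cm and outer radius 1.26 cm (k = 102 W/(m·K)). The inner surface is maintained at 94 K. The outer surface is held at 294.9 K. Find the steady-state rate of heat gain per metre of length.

Q' = 1.56×10^6 W/m

Q' = 2πk·ΔT/ln(r₂/r₁) = 2π × 102 × 200.9 / ln(0.0126/0.0116) = 1.56×10^6 W/m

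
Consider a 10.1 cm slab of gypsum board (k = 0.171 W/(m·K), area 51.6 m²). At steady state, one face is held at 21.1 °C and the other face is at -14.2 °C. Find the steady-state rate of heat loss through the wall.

Q = kA·ΔT/L = 0.171 × 51.6 × |21.1 °C − -14.2 °C| / 0.101 = 3080 W

Q = 3.08 kW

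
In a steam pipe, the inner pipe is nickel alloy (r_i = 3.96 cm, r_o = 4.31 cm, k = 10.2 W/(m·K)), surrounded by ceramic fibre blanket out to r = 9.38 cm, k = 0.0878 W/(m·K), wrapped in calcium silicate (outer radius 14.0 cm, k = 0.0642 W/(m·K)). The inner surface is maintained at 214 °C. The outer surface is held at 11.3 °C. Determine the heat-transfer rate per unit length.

Q' = 84.3 W/m

Resistance network (inner→outer):
  R'_nickel alloy = ln(0.0431/0.0396)/(2πk) = 0.08469/(2π·10.2) = 0.001322 m·K/W
  R'_ceramic fibre blanket = ln(0.0938/0.0431)/(2πk) = 0.7776/(2π·0.0878) = 1.410 m·K/W
  R'_calcium silicate = ln(0.140/0.0938)/(2πk) = 0.4005/(2π·0.0642) = 0.9928 m·K/W
ΣR = 0.001322 + 1.410 + 0.9928 = 2.404 m·K/W
Q' = ΔT/ΣR = (214 °C − 11.3 °C)/2.404 = 84.3 W/m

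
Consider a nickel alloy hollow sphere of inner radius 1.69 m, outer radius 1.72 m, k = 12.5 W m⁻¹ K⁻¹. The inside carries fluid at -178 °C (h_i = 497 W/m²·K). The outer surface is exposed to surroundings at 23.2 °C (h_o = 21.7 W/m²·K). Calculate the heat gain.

Q = 148 kW

Series thermal resistances, inner to outer:
  R_conv,in = 1/(4πr²h) = 1/(4π·1.69²·497) = 5.606×10^-5 K/W
  R_nickel alloy = (1/1.69 − 1/1.72)/(4πk) = 0.01032/(4π·12.5) = 6.570×10^-5 K/W
  R_conv,out = 1/(4πr²h) = 1/(4π·1.72²·21.7) = 0.001240 K/W
ΣR = 5.606×10^-5 + 6.570×10^-5 + 0.001240 = 0.001362 K/W
Q = ΔT/ΣR = (-178 °C − 23.2 °C)/0.001362 = -1.48×10^5 W
(Negative Q ⇒ heat flows inward; heat gain = 1.48×10^5 W.)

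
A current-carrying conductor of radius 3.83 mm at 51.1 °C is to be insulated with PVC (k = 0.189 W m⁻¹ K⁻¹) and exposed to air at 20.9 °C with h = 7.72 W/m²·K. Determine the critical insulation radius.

For a cylinder, r_cr = k_ins/h = 0.189/7.72 = 0.0245 m = 2.45 cm

r_cr = 2.45 cm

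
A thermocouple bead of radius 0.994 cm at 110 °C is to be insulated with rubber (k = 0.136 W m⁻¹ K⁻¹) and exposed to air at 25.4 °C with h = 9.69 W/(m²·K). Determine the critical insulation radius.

For a sphere, r_cr = 2k_ins/h = 2·0.136/9.69 = 0.0281 m = 2.81 cm

r_cr = 2.81 cm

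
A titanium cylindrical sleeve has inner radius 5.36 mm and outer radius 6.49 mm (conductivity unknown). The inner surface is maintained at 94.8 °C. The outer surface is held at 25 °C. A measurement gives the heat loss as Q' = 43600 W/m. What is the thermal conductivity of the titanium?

k = 19.0 W/m·K

ΣR = ΔT/Q' = |94.8 − 25|/43600 = 0.001601 m·K/W
ln(r₂/r₁)/(2πk) = 0.001601 ⇒ k = 0.1913/(2π·0.001601) = 19.0 W/m·K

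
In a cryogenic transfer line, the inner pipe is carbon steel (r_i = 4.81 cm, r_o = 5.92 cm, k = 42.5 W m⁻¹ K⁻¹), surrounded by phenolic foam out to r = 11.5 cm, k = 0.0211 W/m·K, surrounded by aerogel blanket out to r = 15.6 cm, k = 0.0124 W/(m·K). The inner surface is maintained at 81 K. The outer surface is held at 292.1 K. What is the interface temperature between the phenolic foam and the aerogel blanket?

T = 199.5 K

Series thermal resistances, inner to outer:
  R'_carbon steel = ln(0.0592/0.0481)/(2πk) = 0.2076/(2π·42.5) = 7.776×10^-4 m·K/W
  R'_phenolic foam = ln(0.115/0.0592)/(2πk) = 0.6640/(2π·0.0211) = 5.009 m·K/W
  R'_aerogel blanket = ln(0.156/0.115)/(2πk) = 0.3049/(2π·0.0124) = 3.914 m·K/W
ΣR = 7.776×10^-4 + 5.009 + 3.914 = 8.924 m·K/W
Q' = ΔT/ΣR = (81 K − 292.1 K)/8.924 = -23.66 W/m
From the inner boundary to the phenolic foam/aerogel blanket interface, ΣR_partial = 5.010 m·K/W.
T_interface = T_in − Q'·ΣR_partial = 81 K − (-23.66)(5.010) = 199.5 K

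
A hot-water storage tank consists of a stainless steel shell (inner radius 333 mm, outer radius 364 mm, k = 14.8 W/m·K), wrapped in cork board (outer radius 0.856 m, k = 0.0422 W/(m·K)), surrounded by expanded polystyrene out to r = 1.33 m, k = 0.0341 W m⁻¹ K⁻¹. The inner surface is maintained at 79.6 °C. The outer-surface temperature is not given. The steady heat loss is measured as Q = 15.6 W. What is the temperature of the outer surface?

Series resistances:
  R_stainless steel = (1/0.333 − 1/0.364)/(4πk) = 0.2558/(4π·14.8) = 0.001375 K/W
  R_cork board = (1/0.364 − 1/0.856)/(4πk) = 1.579/(4π·0.0422) = 2.978 K/W
  R_expanded polystyrene = (1/0.856 − 1/1.33)/(4πk) = 0.4163/(4π·0.0341) = 0.9716 K/W
ΣR = 3.951 K/W
ΔT = Q·ΣR = 15.6 × 3.951 = 61.64 K
Heat flows outward, so T_out = T_in − ΔT = 79.6 − 61.64 = 18.0 °C

T_out = 18.0 °C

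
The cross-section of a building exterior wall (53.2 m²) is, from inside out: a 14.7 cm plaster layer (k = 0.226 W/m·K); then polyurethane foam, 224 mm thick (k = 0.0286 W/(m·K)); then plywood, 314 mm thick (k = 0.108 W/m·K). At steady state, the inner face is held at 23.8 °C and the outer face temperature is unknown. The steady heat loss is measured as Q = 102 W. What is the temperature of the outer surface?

Series resistances:
  R_plaster = L/(kA) = 0.147/(0.226·53.2) = 0.01223 K/W
  R_polyurethane foam = L/(kA) = 0.224/(0.0286·53.2) = 0.1472 K/W
  R_plywood = L/(kA) = 0.314/(0.108·53.2) = 0.05465 K/W
ΣR = 0.2141 K/W
ΔT = Q·ΣR = 102 × 0.2141 = 21.84 K
Heat flows outward, so T_out = T_in − ΔT = 23.8 − 21.84 = 1.96 °C

T_out = 1.96 °C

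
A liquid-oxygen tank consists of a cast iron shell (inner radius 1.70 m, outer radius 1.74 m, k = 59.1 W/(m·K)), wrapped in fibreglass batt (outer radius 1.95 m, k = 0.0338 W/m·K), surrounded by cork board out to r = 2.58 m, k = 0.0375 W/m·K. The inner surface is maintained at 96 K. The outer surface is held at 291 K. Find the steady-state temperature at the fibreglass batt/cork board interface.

Series thermal resistances, inner to outer:
  R_cast iron = (1/1.70 − 1/1.74)/(4πk) = 0.01352/(4π·59.1) = 1.821×10^-5 K/W
  R_fibreglass batt = (1/1.74 − 1/1.95)/(4πk) = 0.06189/(4π·0.0338) = 0.1457 K/W
  R_cork board = (1/1.95 − 1/2.58)/(4πk) = 0.1252/(4π·0.0375) = 0.2657 K/W
ΣR = 1.821×10^-5 + 0.1457 + 0.2657 = 0.4114 K/W
Q = ΔT/ΣR = (96 K − 291 K)/0.4114 = -474.0 W
From the inner boundary to the fibreglass batt/cork board interface, ΣR_partial = 0.1457 K/W.
T_interface = T_in − Q·ΣR_partial = 96 K − (-474.0)(0.1457) = 165 K

T = 165 K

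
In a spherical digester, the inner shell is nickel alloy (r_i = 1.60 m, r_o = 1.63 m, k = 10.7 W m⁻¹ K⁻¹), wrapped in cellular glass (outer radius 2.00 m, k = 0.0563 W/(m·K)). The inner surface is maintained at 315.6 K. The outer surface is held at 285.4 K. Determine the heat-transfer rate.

Q = 188 W

Treat each layer as a resistance in series:
  R_nickel alloy = (1/1.60 − 1/1.63)/(4πk) = 0.01150/(4π·10.7) = 8.555×10^-5 K/W
  R_cellular glass = (1/1.63 − 1/2.00)/(4πk) = 0.1135/(4π·0.0563) = 0.1604 K/W
ΣR = 8.555×10^-5 + 0.1604 = 0.1605 K/W
Q = ΔT/ΣR = (315.6 K − 285.4 K)/0.1605 = 188 W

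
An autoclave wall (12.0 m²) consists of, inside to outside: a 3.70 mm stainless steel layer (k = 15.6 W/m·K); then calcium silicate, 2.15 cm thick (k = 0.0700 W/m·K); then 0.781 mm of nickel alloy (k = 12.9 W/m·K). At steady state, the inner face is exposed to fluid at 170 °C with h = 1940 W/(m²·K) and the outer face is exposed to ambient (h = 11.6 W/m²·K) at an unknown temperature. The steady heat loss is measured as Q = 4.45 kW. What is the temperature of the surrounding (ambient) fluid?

Sum the resistances:
  R_conv,in = 1/(hA) = 1/(1940·12.0) = 4.296×10^-5 K/W
  R_stainless steel = L/(kA) = 0.00370/(15.6·12.0) = 1.976×10^-5 K/W
  R_calcium silicate = L/(kA) = 0.0215/(0.0700·12.0) = 0.02560 K/W
  R_nickel alloy = L/(kA) = 7.81×10^-4/(12.9·12.0) = 5.045×10^-6 K/W
  R_conv,out = 1/(hA) = 1/(11.6·12.0) = 0.007184 K/W
ΣR = 0.03285 K/W
ΔT = Q·ΣR = 4450 × 0.03285 = 146.2 K
Heat flows outward, so T_out = T_in − ΔT = 170 − 146.2 = 23.8 °C

T_out = 23.8 °C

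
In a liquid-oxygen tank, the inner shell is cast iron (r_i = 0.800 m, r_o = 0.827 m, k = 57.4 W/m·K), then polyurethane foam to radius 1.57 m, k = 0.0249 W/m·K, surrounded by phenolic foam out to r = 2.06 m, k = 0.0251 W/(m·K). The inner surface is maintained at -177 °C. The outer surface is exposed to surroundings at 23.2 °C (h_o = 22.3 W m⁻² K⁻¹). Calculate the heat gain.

Treat each layer as a resistance in series:
  R_cast iron = (1/0.800 − 1/0.827)/(4πk) = 0.04081/(4π·57.4) = 5.658×10^-5 K/W
  R_polyurethane foam = (1/0.827 − 1/1.57)/(4πk) = 0.5722/(4π·0.0249) = 1.829 K/W
  R_phenolic foam = (1/1.57 − 1/2.06)/(4πk) = 0.1515/(4π·0.0251) = 0.4803 K/W
  R_conv,out = 1/(4πr²h) = 1/(4π·2.06²·22.3) = 8.409×10^-4 K/W
ΣR = 5.658×10^-5 + 1.829 + 0.4803 + 8.409×10^-4 = 2.310 K/W
Q = ΔT/ΣR = (-177 °C − 23.2 °C)/2.310 = -86.7 W
(Negative Q ⇒ heat flows inward; heat gain = 86.7 W.)

Q = 86.7 W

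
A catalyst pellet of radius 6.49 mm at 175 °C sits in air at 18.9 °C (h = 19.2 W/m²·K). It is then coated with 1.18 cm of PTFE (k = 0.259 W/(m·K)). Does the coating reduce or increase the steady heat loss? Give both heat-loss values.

increases: 1.59 → 3.64 W

Critical radius for a sphere: r_cr = 2k/h = 0.0270 m = 2.70 cm.
Outer radius after coating: r₂ = 0.00649 + 0.0118 = 0.01829 m.
Since r₁ < r_cr and r₂ ≤ r_cr, the coating moves toward the maximum at r_cr — heat loss rises.
Bare: R = 1/(4πr₁²h) = 98.40 K/W; Q = 156.1/98.40 = 1.59 W.
Coated: R = R_cond + R_conv = 42.93 K/W; Q = 156.1/42.93 = 3.64 W.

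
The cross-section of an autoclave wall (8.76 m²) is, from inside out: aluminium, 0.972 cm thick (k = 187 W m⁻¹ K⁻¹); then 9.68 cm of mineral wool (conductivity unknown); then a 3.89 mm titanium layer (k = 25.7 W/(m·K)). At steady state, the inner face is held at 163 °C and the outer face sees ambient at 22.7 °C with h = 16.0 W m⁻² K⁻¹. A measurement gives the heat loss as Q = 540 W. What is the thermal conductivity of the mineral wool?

k = 0.0437 W/m·K

ΣR = ΔT/Q = |163 − 22.7|/540 = 0.2598 K/W
Known resistances:
  R_aluminium = L/(kA) = 0.00972/(187·8.76) = 5.934×10^-6 K/W
  R_titanium = L/(kA) = 0.00389/(25.7·8.76) = 1.728×10^-5 K/W
  R_conv,out = 1/(hA) = 1/(16.0·8.76) = 0.007135 K/W
R_mineral wool = ΣR − ΣR_known = 0.2598 − 0.007158 = 0.2526 K/W
L/(kA) = 0.2526 ⇒ k = 0.0968/(0.2526·8.76) = 0.0437 W/m·K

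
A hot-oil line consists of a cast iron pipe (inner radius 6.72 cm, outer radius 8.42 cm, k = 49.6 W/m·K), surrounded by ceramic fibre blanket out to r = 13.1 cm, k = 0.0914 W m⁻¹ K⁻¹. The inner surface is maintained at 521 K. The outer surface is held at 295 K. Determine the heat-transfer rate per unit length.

Resistance network (inner→outer):
  R'_cast iron = ln(0.0842/0.0672)/(2πk) = 0.2255/(2π·49.6) = 7.236×10^-4 m·K/W
  R'_ceramic fibre blanket = ln(0.131/0.0842)/(2πk) = 0.4420/(2π·0.0914) = 0.7697 m·K/W
ΣR = 7.236×10^-4 + 0.7697 = 0.7704 m·K/W
Q' = ΔT/ΣR = (521 K − 295 K)/0.7704 = 293 W/m

Q' = 293 W/m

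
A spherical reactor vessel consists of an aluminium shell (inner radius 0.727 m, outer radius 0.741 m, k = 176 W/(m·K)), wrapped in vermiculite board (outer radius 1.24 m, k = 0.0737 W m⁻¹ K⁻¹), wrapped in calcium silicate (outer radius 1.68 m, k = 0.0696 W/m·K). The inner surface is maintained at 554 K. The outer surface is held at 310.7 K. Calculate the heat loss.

Series thermal resistances, inner to outer:
  R_aluminium = (1/0.727 − 1/0.741)/(4πk) = 0.02599/(4π·176) = 1.175×10^-5 K/W
  R_vermiculite board = (1/0.741 − 1/1.24)/(4πk) = 0.5431/(4π·0.0737) = 0.5864 K/W
  R_calcium silicate = (1/1.24 − 1/1.68)/(4πk) = 0.2112/(4π·0.0696) = 0.2415 K/W
ΣR = 1.175×10^-5 + 0.5864 + 0.2415 = 0.8279 K/W
Q = ΔT/ΣR = (554 K − 310.7 K)/0.8279 = 294 W

Q = 294 W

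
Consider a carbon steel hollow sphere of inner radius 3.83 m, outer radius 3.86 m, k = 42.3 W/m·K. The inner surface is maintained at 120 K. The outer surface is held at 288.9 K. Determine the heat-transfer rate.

Q = 44200 kW

Q = 4πk·ΔT/(1/r₁ − 1/r₂) = 4π × 42.3 × 168.9 / (1/3.83 − 1/3.86) = 4.42×10^7 W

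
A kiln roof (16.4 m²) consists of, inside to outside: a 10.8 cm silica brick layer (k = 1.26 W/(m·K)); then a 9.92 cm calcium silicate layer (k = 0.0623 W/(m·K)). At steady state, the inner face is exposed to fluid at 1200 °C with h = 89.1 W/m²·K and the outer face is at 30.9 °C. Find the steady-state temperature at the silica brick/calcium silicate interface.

T = 1133 °C

Resistance network (inner→outer):
  R_conv,in = 1/(hA) = 1/(89.1·16.4) = 6.844×10^-4 K/W
  R_silica brick = L/(kA) = 0.108/(1.26·16.4) = 0.005226 K/W
  R_calcium silicate = L/(kA) = 0.0992/(0.0623·16.4) = 0.09709 K/W
ΣR = 6.844×10^-4 + 0.005226 + 0.09709 = 0.1030 K/W
Q = ΔT/ΣR = (1200 °C − 30.9 °C)/0.1030 = 11350 W
From the inner boundary to the silica brick/calcium silicate interface, ΣR_partial = 0.005910 K/W.
T_interface = T_in − Q·ΣR_partial = 1200 °C − (11350)(0.005910) = 1133 °C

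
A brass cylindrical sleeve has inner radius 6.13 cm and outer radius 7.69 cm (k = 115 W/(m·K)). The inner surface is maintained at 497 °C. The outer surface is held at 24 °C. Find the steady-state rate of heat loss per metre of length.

Q' = 2πk·ΔT/ln(r₂/r₁) = 2π × 115 × 473 / ln(0.0769/0.0613) = 1.51×10^6 W/m

Q' = 1510 kW/m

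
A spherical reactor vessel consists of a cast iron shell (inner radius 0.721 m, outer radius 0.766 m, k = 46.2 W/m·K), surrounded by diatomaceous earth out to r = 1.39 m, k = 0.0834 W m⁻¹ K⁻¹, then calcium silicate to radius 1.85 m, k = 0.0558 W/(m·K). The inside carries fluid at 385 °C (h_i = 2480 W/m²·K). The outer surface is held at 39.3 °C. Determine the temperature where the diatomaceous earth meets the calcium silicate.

Series thermal resistances, inner to outer:
  R_conv,in = 1/(4πr²h) = 1/(4π·0.721²·2480) = 6.173×10^-5 K/W
  R_cast iron = (1/0.721 − 1/0.766)/(4πk) = 0.08148/(4π·46.2) = 1.403×10^-4 K/W
  R_diatomaceous earth = (1/0.766 − 1/1.39)/(4πk) = 0.5861/(4π·0.0834) = 0.5592 K/W
  R_calcium silicate = (1/1.39 − 1/1.85)/(4πk) = 0.1789/(4π·0.0558) = 0.2551 K/W
ΣR = 6.173×10^-5 + 1.403×10^-4 + 0.5592 + 0.2551 = 0.8145 K/W
Q = ΔT/ΣR = (385 °C − 39.3 °C)/0.8145 = 424.4 W
From the inner boundary to the diatomaceous earth/calcium silicate interface, ΣR_partial = 0.5594 K/W.
T_interface = T_in − Q·ΣR_partial = 385 °C − (424.4)(0.5594) = 148 °C

T = 148 °C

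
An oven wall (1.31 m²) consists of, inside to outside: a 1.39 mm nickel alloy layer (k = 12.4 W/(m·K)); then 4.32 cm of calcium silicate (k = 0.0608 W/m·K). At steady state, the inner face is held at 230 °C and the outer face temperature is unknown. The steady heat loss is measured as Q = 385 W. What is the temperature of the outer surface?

T_out = 21.1 °C

Sum the resistances:
  R_nickel alloy = L/(kA) = 0.00139/(12.4·1.31) = 8.557×10^-5 K/W
  R_calcium silicate = L/(kA) = 0.0432/(0.0608·1.31) = 0.5424 K/W
ΣR = 0.5425 K/W
ΔT = Q·ΣR = 385 × 0.5425 = 208.9 K
Heat flows outward, so T_out = T_in − ΔT = 230 − 208.9 = 21.1 °C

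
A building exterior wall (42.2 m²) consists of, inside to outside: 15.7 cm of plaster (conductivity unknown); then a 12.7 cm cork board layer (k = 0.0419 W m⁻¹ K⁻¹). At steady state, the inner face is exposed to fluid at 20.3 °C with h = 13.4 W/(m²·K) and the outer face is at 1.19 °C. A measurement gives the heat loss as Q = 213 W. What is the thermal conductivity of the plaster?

ΣR = ΔT/Q = |20.3 − 1.19|/213 = 0.08972 K/W
Known resistances:
  R_conv,in = 1/(hA) = 1/(13.4·42.2) = 0.001768 K/W
  R_cork board = L/(kA) = 0.127/(0.0419·42.2) = 0.07183 K/W
R_plaster = ΣR − ΣR_known = 0.08972 − 0.07360 = 0.01612 K/W
L/(kA) = 0.01612 ⇒ k = 0.157/(0.01612·42.2) = 0.231 W/m·K

k = 0.231 W/m·K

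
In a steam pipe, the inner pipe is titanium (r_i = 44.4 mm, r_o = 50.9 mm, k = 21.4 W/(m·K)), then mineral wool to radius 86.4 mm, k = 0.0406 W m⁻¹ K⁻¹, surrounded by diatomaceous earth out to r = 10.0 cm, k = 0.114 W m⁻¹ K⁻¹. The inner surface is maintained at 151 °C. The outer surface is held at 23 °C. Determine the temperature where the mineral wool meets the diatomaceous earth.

Resistance network (inner→outer):
  R'_titanium = ln(0.0509/0.0444)/(2πk) = 0.1366/(2π·21.4) = 0.001016 m·K/W
  R'_mineral wool = ln(0.0864/0.0509)/(2πk) = 0.5291/(2π·0.0406) = 2.074 m·K/W
  R'_diatomaceous earth = ln(0.100/0.0864)/(2πk) = 0.1462/(2π·0.114) = 0.2041 m·K/W
ΣR = 0.001016 + 2.074 + 0.2041 = 2.279 m·K/W
Q' = ΔT/ΣR = (151 °C − 23 °C)/2.279 = 56.16 W/m
From the inner boundary to the mineral wool/diatomaceous earth interface, ΣR_partial = 2.075 m·K/W.
T_interface = T_in − Q'·ΣR_partial = 151 °C − (56.16)(2.075) = 34.5 °C

T = 34.5 °C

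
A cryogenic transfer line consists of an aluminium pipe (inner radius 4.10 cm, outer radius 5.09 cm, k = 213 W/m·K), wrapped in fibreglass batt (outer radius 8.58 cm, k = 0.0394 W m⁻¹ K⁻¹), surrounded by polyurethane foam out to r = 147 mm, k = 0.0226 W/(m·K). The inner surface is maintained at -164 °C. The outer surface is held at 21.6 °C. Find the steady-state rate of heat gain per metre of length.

Q' = 31.5 W/m

Resistance network (inner→outer):
  R'_aluminium = ln(0.0509/0.0410)/(2πk) = 0.2163/(2π·213) = 1.616×10^-4 m·K/W
  R'_fibreglass batt = ln(0.0858/0.0509)/(2πk) = 0.5222/(2π·0.0394) = 2.109 m·K/W
  R'_polyurethane foam = ln(0.147/0.0858)/(2πk) = 0.5384/(2π·0.0226) = 3.792 m·K/W
ΣR = 1.616×10^-4 + 2.109 + 3.792 = 5.901 m·K/W
Q' = ΔT/ΣR = (-164 °C − 21.6 °C)/5.901 = -31.5 W/m
(Negative Q' ⇒ heat flows inward; heat gain = 31.5 W/m.)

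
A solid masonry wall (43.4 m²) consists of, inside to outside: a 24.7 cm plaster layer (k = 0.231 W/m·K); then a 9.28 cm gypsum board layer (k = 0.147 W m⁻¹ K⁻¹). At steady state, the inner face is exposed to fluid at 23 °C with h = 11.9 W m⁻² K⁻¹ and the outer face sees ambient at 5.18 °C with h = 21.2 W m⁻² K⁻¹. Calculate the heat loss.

Q = 422 W

Treat each layer as a resistance in series:
  R_conv,in = 1/(hA) = 1/(11.9·43.4) = 0.001936 K/W
  R_plaster = L/(kA) = 0.247/(0.231·43.4) = 0.02464 K/W
  R_gypsum board = L/(kA) = 0.0928/(0.147·43.4) = 0.01455 K/W
  R_conv,out = 1/(hA) = 1/(21.2·43.4) = 0.001087 K/W
ΣR = 0.001936 + 0.02464 + 0.01455 + 0.001087 = 0.04221 K/W
Q = ΔT/ΣR = (23 °C − 5.18 °C)/0.04221 = 422 W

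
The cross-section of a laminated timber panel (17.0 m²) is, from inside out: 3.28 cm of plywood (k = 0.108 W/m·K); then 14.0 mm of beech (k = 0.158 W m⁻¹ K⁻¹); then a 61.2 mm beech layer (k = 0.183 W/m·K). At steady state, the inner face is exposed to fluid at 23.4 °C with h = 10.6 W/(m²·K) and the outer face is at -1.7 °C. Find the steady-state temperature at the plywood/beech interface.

T = 11.2 °C

Resistance network (inner→outer):
  R_conv,in = 1/(hA) = 1/(10.6·17.0) = 0.005549 K/W
  R_plywood = L/(kA) = 0.0328/(0.108·17.0) = 0.01786 K/W
  R_beech = L/(kA) = 0.0140/(0.158·17.0) = 0.005212 K/W
  R_beech = L/(kA) = 0.0612/(0.183·17.0) = 0.01967 K/W
ΣR = 0.005549 + 0.01786 + 0.005212 + 0.01967 = 0.04829 K/W
Q = ΔT/ΣR = (23.4 °C − -1.7 °C)/0.04829 = 519.8 W
From the inner boundary to the plywood/beech interface, ΣR_partial = 0.02341 K/W.
T_interface = T_in − Q·ΣR_partial = 23.4 °C − (519.8)(0.02341) = 11.2 °C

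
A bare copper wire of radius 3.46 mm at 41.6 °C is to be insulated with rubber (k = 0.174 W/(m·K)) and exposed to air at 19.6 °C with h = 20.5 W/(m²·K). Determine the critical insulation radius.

r_cr = 0.849 cm

For a cylinder, r_cr = k_ins/h = 0.174/20.5 = 0.00849 m = 0.849 cm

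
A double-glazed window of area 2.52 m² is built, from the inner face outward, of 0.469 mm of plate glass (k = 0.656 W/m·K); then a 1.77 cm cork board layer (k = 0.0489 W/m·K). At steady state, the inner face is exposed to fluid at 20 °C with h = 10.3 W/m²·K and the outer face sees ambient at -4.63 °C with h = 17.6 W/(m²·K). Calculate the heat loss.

Treat each layer as a resistance in series:
  R_conv,in = 1/(hA) = 1/(10.3·2.52) = 0.03853 K/W
  R_plate glass = L/(kA) = 4.69×10^-4/(0.656·2.52) = 2.837×10^-4 K/W
  R_cork board = L/(kA) = 0.0177/(0.0489·2.52) = 0.1436 K/W
  R_conv,out = 1/(hA) = 1/(17.6·2.52) = 0.02255 K/W
ΣR = 0.03853 + 2.837×10^-4 + 0.1436 + 0.02255 = 0.2050 K/W
Q = ΔT/ΣR = (20 °C − -4.63 °C)/0.2050 = 120 W

Q = 120 W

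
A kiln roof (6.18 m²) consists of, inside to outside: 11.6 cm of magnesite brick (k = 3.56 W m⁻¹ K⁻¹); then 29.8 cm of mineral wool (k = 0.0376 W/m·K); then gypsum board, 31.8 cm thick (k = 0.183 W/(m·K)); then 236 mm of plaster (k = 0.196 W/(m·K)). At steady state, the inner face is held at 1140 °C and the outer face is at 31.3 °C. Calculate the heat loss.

Resistance network (inner→outer):
  R_magnesite brick = L/(kA) = 0.116/(3.56·6.18) = 0.005273 K/W
  R_mineral wool = L/(kA) = 0.298/(0.0376·6.18) = 1.282 K/W
  R_gypsum board = L/(kA) = 0.318/(0.183·6.18) = 0.2812 K/W
  R_plaster = L/(kA) = 0.236/(0.196·6.18) = 0.1948 K/W
ΣR = 0.005273 + 1.282 + 0.2812 + 0.1948 = 1.763 K/W
Q = ΔT/ΣR = (1140 °C − 31.3 °C)/1.763 = 629 W

Q = 629 W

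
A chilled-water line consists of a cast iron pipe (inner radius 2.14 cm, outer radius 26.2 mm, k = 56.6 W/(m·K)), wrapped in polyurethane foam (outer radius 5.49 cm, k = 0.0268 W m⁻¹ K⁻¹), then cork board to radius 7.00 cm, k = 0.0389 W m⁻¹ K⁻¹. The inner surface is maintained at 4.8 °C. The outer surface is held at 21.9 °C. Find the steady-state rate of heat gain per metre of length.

Resistance network (inner→outer):
  R'_cast iron = ln(0.0262/0.0214)/(2πk) = 0.2024/(2π·56.6) = 5.690×10^-4 m·K/W
  R'_polyurethane foam = ln(0.0549/0.0262)/(2πk) = 0.7398/(2π·0.0268) = 4.393 m·K/W
  R'_cork board = ln(0.0700/0.0549)/(2πk) = 0.2430/(2π·0.0389) = 0.9941 m·K/W
ΣR = 5.690×10^-4 + 4.393 + 0.9941 = 5.388 m·K/W
Q' = ΔT/ΣR = (4.8 °C − 21.9 °C)/5.388 = -3.17 W/m
(Negative Q' ⇒ heat flows inward; heat gain = 3.17 W/m.)

Q' = 3.17 W/m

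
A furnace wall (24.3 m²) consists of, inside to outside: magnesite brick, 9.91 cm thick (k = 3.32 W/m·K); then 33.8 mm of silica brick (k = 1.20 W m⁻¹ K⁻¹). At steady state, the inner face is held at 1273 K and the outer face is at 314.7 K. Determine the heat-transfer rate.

Series thermal resistances, inner to outer:
  R_magnesite brick = L/(kA) = 0.0991/(3.32·24.3) = 0.001228 K/W
  R_silica brick = L/(kA) = 0.0338/(1.20·24.3) = 0.001159 K/W
ΣR = 0.001228 + 0.001159 = 0.002387 K/W
Q = ΔT/ΣR = (1273 K − 314.7 K)/0.002387 = 4.01×10^5 W

Q = 4.01×10^5 W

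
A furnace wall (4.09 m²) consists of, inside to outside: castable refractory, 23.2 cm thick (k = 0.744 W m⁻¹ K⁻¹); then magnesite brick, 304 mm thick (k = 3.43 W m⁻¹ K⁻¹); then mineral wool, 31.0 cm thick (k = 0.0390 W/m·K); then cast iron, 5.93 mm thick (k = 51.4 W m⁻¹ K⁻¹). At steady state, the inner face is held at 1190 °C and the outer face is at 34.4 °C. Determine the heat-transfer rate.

Q = 566 W

Treat each layer as a resistance in series:
  R_castable refractory = L/(kA) = 0.232/(0.744·4.09) = 0.07624 K/W
  R_magnesite brick = L/(kA) = 0.304/(3.43·4.09) = 0.02167 K/W
  R_mineral wool = L/(kA) = 0.310/(0.0390·4.09) = 1.943 K/W
  R_cast iron = L/(kA) = 0.00593/(51.4·4.09) = 2.821×10^-5 K/W
ΣR = 0.07624 + 0.02167 + 1.943 + 2.821×10^-5 = 2.041 K/W
Q = ΔT/ΣR = (1190 °C − 34.4 °C)/2.041 = 566 W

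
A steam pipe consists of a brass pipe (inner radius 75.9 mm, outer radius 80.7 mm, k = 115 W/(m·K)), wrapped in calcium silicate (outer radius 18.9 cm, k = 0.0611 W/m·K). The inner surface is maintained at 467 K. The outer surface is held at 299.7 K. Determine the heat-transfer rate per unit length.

Resistance network (inner→outer):
  R'_brass = ln(0.0807/0.0759)/(2πk) = 0.06132/(2π·115) = 8.487×10^-5 m·K/W
  R'_calcium silicate = ln(0.189/0.0807)/(2πk) = 0.8510/(2π·0.0611) = 2.217 m·K/W
ΣR = 8.487×10^-5 + 2.217 = 2.217 m·K/W
Q' = ΔT/ΣR = (467 K − 299.7 K)/2.217 = 75.5 W/m

Q' = 75.5 W/m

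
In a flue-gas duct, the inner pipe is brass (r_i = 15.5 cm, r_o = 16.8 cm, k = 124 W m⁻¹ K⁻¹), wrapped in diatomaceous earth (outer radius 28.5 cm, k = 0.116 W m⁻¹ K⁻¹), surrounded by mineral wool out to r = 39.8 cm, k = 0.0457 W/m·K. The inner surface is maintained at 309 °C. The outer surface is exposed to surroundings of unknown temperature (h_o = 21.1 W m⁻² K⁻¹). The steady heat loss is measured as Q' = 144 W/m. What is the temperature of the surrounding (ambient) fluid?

Series resistances:
  R'_brass = ln(0.168/0.155)/(2πk) = 0.08054/(2π·124) = 1.034×10^-4 m·K/W
  R'_diatomaceous earth = ln(0.285/0.168)/(2πk) = 0.5285/(2π·0.116) = 0.7251 m·K/W
  R'_mineral wool = ln(0.398/0.285)/(2πk) = 0.3340/(2π·0.0457) = 1.163 m·K/W
  R'_conv,out = 1/(2πr h) = 1/(2π·0.398·21.1) = 0.01895 m·K/W
ΣR = 1.907 m·K/W
ΔT = Q'·ΣR = 144 × 1.907 = 274.6 K
Heat flows outward, so T_out = T_in − ΔT = 309 − 274.6 = 34.4 °C

T_out = 34.4 °C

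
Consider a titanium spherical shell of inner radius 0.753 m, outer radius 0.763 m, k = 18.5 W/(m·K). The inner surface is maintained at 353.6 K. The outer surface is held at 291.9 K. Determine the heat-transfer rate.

Q = 824 kW

Q = 4πk·ΔT/(1/r₁ − 1/r₂) = 4π × 18.5 × 61.7 / (1/0.753 − 1/0.763) = 8.24×10^5 W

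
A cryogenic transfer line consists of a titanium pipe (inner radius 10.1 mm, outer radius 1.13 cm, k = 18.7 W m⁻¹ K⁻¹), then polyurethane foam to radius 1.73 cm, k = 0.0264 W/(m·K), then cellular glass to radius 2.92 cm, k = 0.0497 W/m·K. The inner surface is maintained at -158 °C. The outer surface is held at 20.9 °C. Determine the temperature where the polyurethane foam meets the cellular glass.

T = -49.7 °C

Resistance network (inner→outer):
  R'_titanium = ln(0.0113/0.0101)/(2πk) = 0.1123/(2π·18.7) = 9.555×10^-4 m·K/W
  R'_polyurethane foam = ln(0.0173/0.0113)/(2πk) = 0.4259/(2π·0.0264) = 2.568 m·K/W
  R'_cellular glass = ln(0.0292/0.0173)/(2πk) = 0.5235/(2π·0.0497) = 1.676 m·K/W
ΣR = 9.555×10^-4 + 2.568 + 1.676 = 4.245 m·K/W
Q' = ΔT/ΣR = (-158 °C − 20.9 °C)/4.245 = -42.14 W/m
From the inner boundary to the polyurethane foam/cellular glass interface, ΣR_partial = 2.569 m·K/W.
T_interface = T_in − Q'·ΣR_partial = -158 °C − (-42.14)(2.569) = -49.7 °C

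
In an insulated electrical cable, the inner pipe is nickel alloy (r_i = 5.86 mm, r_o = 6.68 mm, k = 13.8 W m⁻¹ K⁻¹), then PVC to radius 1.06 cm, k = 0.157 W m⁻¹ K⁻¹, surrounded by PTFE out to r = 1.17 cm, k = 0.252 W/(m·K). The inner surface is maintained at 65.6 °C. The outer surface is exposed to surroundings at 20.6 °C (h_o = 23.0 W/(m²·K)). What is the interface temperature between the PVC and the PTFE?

Series thermal resistances, inner to outer:
  R'_nickel alloy = ln(0.00668/0.00586)/(2πk) = 0.1310/(2π·13.8) = 0.001510 m·K/W
  R'_PVC = ln(0.0106/0.00668)/(2πk) = 0.4617/(2π·0.157) = 0.4681 m·K/W
  R'_PTFE = ln(0.0117/0.0106)/(2πk) = 0.09873/(2π·0.252) = 0.06236 m·K/W
  R'_conv,out = 1/(2πr h) = 1/(2π·0.0117·23.0) = 0.5914 m·K/W
ΣR = 0.001510 + 0.4681 + 0.06236 + 0.5914 = 1.123 m·K/W
Q' = ΔT/ΣR = (65.6 °C − 20.6 °C)/1.123 = 40.07 W/m
From the inner boundary to the PVC/PTFE interface, ΣR_partial = 0.4696 m·K/W.
T_interface = T_in − Q'·ΣR_partial = 65.6 °C − (40.07)(0.4696) = 46.8 °C

T = 46.8 °C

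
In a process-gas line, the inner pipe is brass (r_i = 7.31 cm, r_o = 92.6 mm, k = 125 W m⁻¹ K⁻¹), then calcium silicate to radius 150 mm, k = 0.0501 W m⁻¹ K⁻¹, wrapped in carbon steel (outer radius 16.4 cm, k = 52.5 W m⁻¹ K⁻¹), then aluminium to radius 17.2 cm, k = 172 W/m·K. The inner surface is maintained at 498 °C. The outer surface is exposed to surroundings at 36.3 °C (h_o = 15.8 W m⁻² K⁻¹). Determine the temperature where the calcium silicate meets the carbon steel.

T = 53.4 °C

Series thermal resistances, inner to outer:
  R'_brass = ln(0.0926/0.0731)/(2πk) = 0.2365/(2π·125) = 3.011×10^-4 m·K/W
  R'_calcium silicate = ln(0.150/0.0926)/(2πk) = 0.4823/(2π·0.0501) = 1.532 m·K/W
  R'_carbon steel = ln(0.164/0.150)/(2πk) = 0.08923/(2π·52.5) = 2.705×10^-4 m·K/W
  R'_aluminium = ln(0.172/0.164)/(2πk) = 0.04763/(2π·172) = 4.407×10^-5 m·K/W
  R'_conv,out = 1/(2πr h) = 1/(2π·0.172·15.8) = 0.05856 m·K/W
ΣR = 3.011×10^-4 + 1.532 + 2.705×10^-4 + 4.407×10^-5 + 0.05856 = 1.591 m·K/W
Q' = ΔT/ΣR = (498 °C − 36.3 °C)/1.591 = 290.2 W/m
From the inner boundary to the calcium silicate/carbon steel interface, ΣR_partial = 1.532 m·K/W.
T_interface = T_in − Q'·ΣR_partial = 498 °C − (290.2)(1.532) = 53.4 °C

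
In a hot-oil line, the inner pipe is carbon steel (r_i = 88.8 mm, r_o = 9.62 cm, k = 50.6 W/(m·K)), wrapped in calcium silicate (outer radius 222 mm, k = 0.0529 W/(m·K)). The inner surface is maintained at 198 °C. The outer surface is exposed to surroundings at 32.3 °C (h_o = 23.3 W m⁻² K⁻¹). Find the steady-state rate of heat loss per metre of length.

Q' = 65.1 W/m

Series thermal resistances, inner to outer:
  R'_carbon steel = ln(0.0962/0.0888)/(2πk) = 0.08004/(2π·50.6) = 2.518×10^-4 m·K/W
  R'_calcium silicate = ln(0.222/0.0962)/(2πk) = 0.8362/(2π·0.0529) = 2.516 m·K/W
  R'_conv,out = 1/(2πr h) = 1/(2π·0.222·23.3) = 0.03077 m·K/W
ΣR = 2.518×10^-4 + 2.516 + 0.03077 = 2.547 m·K/W
Q' = ΔT/ΣR = (198 °C − 32.3 °C)/2.547 = 65.1 W/m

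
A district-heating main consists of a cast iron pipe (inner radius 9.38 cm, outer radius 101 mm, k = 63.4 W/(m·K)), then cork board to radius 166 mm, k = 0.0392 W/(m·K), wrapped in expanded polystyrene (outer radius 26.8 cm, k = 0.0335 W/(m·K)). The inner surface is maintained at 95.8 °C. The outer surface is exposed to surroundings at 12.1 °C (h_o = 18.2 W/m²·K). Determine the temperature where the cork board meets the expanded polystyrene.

Treat each layer as a resistance in series:
  R'_cast iron = ln(0.101/0.0938)/(2πk) = 0.07396/(2π·63.4) = 1.857×10^-4 m·K/W
  R'_cork board = ln(0.166/0.101)/(2πk) = 0.4969/(2π·0.0392) = 2.017 m·K/W
  R'_expanded polystyrene = ln(0.268/0.166)/(2πk) = 0.4790/(2π·0.0335) = 2.276 m·K/W
  R'_conv,out = 1/(2πr h) = 1/(2π·0.268·18.2) = 0.03263 m·K/W
ΣR = 1.857×10^-4 + 2.017 + 2.276 + 0.03263 = 4.326 m·K/W
Q' = ΔT/ΣR = (95.8 °C − 12.1 °C)/4.326 = 19.35 W/m
From the inner boundary to the cork board/expanded polystyrene interface, ΣR_partial = 2.017 m·K/W.
T_interface = T_in − Q'·ΣR_partial = 95.8 °C − (19.35)(2.017) = 56.8 °C

T = 56.8 °C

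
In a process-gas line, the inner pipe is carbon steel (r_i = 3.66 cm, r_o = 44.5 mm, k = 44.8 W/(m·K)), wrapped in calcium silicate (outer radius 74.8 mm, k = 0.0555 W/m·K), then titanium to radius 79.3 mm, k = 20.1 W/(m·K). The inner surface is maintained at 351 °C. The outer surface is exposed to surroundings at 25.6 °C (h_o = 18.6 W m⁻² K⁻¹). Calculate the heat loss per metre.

Series thermal resistances, inner to outer:
  R'_carbon steel = ln(0.0445/0.0366)/(2πk) = 0.1954/(2π·44.8) = 6.943×10^-4 m·K/W
  R'_calcium silicate = ln(0.0748/0.0445)/(2πk) = 0.5193/(2π·0.0555) = 1.489 m·K/W
  R'_titanium = ln(0.0793/0.0748)/(2πk) = 0.05842/(2π·20.1) = 4.626×10^-4 m·K/W
  R'_conv,out = 1/(2πr h) = 1/(2π·0.0793·18.6) = 0.1079 m·K/W
ΣR = 6.943×10^-4 + 1.489 + 4.626×10^-4 + 0.1079 = 1.598 m·K/W
Q' = ΔT/ΣR = (351 °C − 25.6 °C)/1.598 = 204 W/m

Q' = 204 W/m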